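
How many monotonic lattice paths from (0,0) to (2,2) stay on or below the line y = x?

Total monotonic paths to (2,2): C(4,2) = 6.
Paths that cross above y=x (reflection bijection): C(4,3) = 4.
Valid Dyck paths: 6 - 4.
(Check: C(4,2) - C(4,3) = C(4,2)/3, the Catalan number C_{2}.)

Final answer: C_{2} = 2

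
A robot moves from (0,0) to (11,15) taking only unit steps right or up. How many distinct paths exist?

Each path has 11 right steps and 15 up steps in some order (26 steps total).
Choose which 15 of the 26 steps are up: C(26,15).

Final answer: C(26,15) = 7726160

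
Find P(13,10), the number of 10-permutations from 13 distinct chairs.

P(13,10) = 13!/(13-10)! = 13!/3!.

Final answer: P(13,10) = 1037836800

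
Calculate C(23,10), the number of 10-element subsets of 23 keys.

C(23,10) = 23!/(10! x 13!).

Final answer: \binom{23}{10} = 1144066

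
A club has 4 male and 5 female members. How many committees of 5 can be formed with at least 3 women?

Sum over valid woman counts:
C(5,3)C(4,2) = 60
C(5,4)C(4,1) = 20
C(5,5)C(4,0) = 1
Total: 60 + 20 + 1.

Final answer: 81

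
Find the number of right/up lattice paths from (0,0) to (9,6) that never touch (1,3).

Total paths to (9,6): C(15,6) = 5005.
Paths through (1,3): C(4,3) x C(11,3) = 660.
Avoiding (1,3): 5005 - 660.

Final answer: 4345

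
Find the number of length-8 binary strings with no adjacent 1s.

Let a(n) count valid strings. If the last bit is 0 the prefix is any valid string of length n-1; if it is 1 the string must end in 01 with a valid prefix of length n-2. So a(n) = a(n-1) + a(n-2), a(1)=2, a(2)=3.
Building up term by term: a(1)=2, a(2)=3, a(3)=5, a(4)=8, a(5)=13, a(6)=21, a(7)=34, a(8)=55.

Final answer: 55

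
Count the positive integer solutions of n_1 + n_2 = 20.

Substitute n'_i = n_i - 1 (so n'_i >= 0). Then sum n'_i = 20 - 2 = 18.
Stars and bars: C(18+2-1, 2-1) = C(19,1).

Final answer: C(19,1) = 19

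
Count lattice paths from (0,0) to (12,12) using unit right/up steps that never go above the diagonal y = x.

Total monotonic paths to (12,12): C(24,12) = 2704156.
Paths that cross above y=x (reflection bijection): C(24,13) = 2496144.
Valid Dyck paths: 2704156 - 2496144.
(These counts are the Catalan numbers.)

Final answer: C_{12} = 208012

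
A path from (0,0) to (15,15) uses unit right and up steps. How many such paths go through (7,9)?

Paths (0,0)->(7,9): C(16,9) = 11440.
Paths (7,9)->(15,15): C(14,6) = 3003.
By multiplication principle: 11440 x 3003.

Final answer: 34354320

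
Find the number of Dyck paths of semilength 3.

Total monotonic paths to (3,3): C(6,3) = 20.
By the reflection principle, paths that go above the diagonal number C(6,4) = 15.
Valid Dyck paths: 20 - 15.
(This is the Catalan number C_{3}.)

Final answer: C_{3} = 5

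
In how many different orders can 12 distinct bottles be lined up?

The number of ways to arrange 12 distinct objects is 12!.

Final answer: 12! = 479001600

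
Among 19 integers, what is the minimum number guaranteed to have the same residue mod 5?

There are 5 possible values for residue mod 5. With 19 integers and 5 categories, by pigeonhole: ceiling(19/5).

Final answer: 4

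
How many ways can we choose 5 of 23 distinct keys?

C(23,5) = 23!/(5! x (23-5)!).

Final answer: C(23,5) = 33649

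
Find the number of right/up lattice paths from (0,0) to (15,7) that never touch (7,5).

Total paths to (15,7): C(22,7) = 170544.
Paths through (7,5): C(12,5) x C(10,2) = 35640.
Avoiding (7,5): 170544 - 35640.

Final answer: 134904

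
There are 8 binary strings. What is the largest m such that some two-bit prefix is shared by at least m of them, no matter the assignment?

There are 4 possible values for two-bit prefix. With 8 binary strings and 4 categories, by pigeonhole: ceiling(8/4).

Final answer: 2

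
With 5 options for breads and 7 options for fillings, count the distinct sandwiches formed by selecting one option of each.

By the multiplication principle: 5 x 7.

Final answer: 35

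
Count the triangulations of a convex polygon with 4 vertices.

The structures are counted by the Catalan number C_n. Here n = 4 - 2 = 2.
C_n = (2n)!/(n!(n+1)!), so C_{2} = 4!/(2! x 3!) = C(4,2)/3 = 6/3.

Final answer: C_{2} = 2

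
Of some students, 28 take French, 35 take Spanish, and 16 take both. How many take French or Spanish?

|A union B| = |A| + |B| - |A intersect B| = 28 + 35 - 16.

Final answer: 47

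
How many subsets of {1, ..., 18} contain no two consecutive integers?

Condition on whether n belongs to the subset: if not, any valid subset of {1, ..., n-1} works (a(n-1)); if so, n-1 is excluded and the rest is a valid subset of {1, ..., n-2} (a(n-2)). Hence a(n) = a(n-1) + a(n-2), a(1)=2, a(2)=3.
Computing successive values: a(1)=2, a(2)=3, a(3)=5, a(4)=8, a(5)=13, a(6)=21, a(7)=34, a(8)=55, a(9)=89, a(10)=144, a(11)=233, a(12)=377, a(13)=610, a(14)=987, a(15)=1597, a(16)=2584, a(17)=4181, a(18)=6765.

Final answer: 6765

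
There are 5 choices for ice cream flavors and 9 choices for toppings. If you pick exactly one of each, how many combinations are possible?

By the multiplication principle: 5 x 9.

Final answer: 45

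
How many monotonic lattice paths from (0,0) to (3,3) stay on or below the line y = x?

Total monotonic paths to (3,3): C(6,3) = 20.
Reflecting each bad path at its first crossing gives a bijection with paths to (2,4): C(6,4) = 15.
Valid Dyck paths: 20 - 15.
(These counts are the Catalan numbers.)

Final answer: C_{3} = 5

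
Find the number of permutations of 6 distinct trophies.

The number of ways to arrange 6 distinct objects is 6!.

Final answer: 6! = 720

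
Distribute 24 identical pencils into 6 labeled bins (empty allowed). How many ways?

Stars and bars: C(n+k-1, k-1) = C(29,5).

Final answer: C(29,5) = 118755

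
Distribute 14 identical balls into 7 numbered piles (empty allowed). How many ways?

Stars and bars: C(n+k-1, k-1) = C(20,6).

Final answer: C(20,6) = 38760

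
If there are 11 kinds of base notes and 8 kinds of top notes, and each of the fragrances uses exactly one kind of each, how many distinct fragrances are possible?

By the multiplication principle: 11 x 8.

Final answer: 88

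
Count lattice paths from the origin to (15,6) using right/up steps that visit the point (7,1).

Paths (0,0)->(7,1): C(8,1) = 8.
Paths (7,1)->(15,6): C(13,5) = 1287.
By multiplication principle: 8 x 1287.

Final answer: 10296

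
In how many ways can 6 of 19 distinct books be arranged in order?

P(19,6) = 19!/(19-6)! = 19!/13!.

Final answer: P(19,6) = 19535040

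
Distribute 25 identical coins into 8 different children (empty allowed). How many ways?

Stars and bars: C(n+k-1, k-1) = C(32,7).

Final answer: C(32,7) = 3365856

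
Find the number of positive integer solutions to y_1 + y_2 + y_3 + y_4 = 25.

Substitute y'_i = y_i - 1 (so y'_i >= 0). Then sum y'_i = 25 - 4 = 21.
Stars and bars: C(21+4-1, 4-1) = C(24,3).

Final answer: C(24,3) = 2024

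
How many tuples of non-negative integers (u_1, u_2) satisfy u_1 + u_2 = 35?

Stars and bars with 35 stars and 1 bars:
C(35+2-1, 2-1) = C(36,1).

Final answer: C(36,1) = 36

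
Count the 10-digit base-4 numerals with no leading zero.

These are the integers in [4^9, 4^10), so the count is 4^10 - 4^9 = 3 x 4^9.

Final answer: 786432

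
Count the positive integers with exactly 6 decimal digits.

These are the integers in [10^5, 10^6), so the count is 10^6 - 10^5 = 9 x 10^5.

Final answer: 900000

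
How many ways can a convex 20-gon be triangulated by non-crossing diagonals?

The structures are counted by the Catalan number C_n. Here n = 20 - 2 = 18.
C_n = C(2n,n)/(n+1), so C_{18} = C(36,18)/19 = 9075135300/19.

Final answer: C_{18} = 477638700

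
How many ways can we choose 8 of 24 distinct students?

C(24,8) = 24!/(8! x 16!).

Final answer: \binom{24}{8} = 735471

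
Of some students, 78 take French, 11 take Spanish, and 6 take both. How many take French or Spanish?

|A union B| = |A| + |B| - |A intersect B| = 78 + 11 - 6.

Final answer: 83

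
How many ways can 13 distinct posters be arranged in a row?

The number of ways to arrange 13 distinct objects is 13!.

Final answer: 13! = 6227020800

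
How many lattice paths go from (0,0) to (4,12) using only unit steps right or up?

Each path has 4 right steps and 12 up steps in some order (16 steps total).
Choose which 12 of the 16 steps are up: C(16,12).

Final answer: C(16,12) = 1820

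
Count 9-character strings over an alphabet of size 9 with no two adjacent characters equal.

Let g(n) count such strings. g(1) = 9, and each valid string of length n-1 extends in 8 ways (any symbol but the last), so g(n) = 8 g(n-1).
Total: g(9) = 9 x 8^8.

Final answer: 9 x 8^{8} = 150994944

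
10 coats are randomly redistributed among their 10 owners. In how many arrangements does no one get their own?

Use the recurrence D(n) = (n-1)(D(n-1) + D(n-2)) with D(0)=1, D(1)=0.
D(2) = 1 x (0 + 1) = 1
D(3) = 2 x (1 + 0) = 2
D(4) = 3 x (2 + 1) = 9
D(5) = 4 x (9 + 2) = 44
D(6) = 5 x (44 + 9) = 265
D(7) = 6 x (265 + 44) = 1854
D(8) = 7 x (1854 + 265) = 14833
D(9) = 8 x (14833 + 1854) = 133496
D(10) = 9 x (D(9) + D(8)) = 9 x (133496 + 14833)

Final answer: D(10) = 1334961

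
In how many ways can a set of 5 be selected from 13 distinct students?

C(13,5) = 13!/(5! x (13-5)!).

Final answer: C(13,5) = 1287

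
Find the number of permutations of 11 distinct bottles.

The number of ways to arrange 11 distinct objects is 11!.

Final answer: 11! = 39916800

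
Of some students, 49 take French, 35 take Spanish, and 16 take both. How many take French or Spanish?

|A union B| = |A| + |B| - |A intersect B| = 49 + 35 - 16.

Final answer: 68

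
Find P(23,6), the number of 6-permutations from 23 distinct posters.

P(23,6) = 23!/(23-6)! = 23!/17!.

Final answer: P(23,6) = 72681840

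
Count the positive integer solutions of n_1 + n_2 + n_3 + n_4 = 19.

Substitute n'_i = n_i - 1 (so n'_i >= 0). Then sum n'_i = 19 - 4 = 15.
Stars and bars: C(15+4-1, 4-1) = C(18,3).

Final answer: C(18,3) = 816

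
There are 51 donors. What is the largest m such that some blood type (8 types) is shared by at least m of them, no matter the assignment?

There are 8 possible values for blood type (8 types). With 51 donors and 8 categories, by pigeonhole: ceiling(51/8).

Final answer: 7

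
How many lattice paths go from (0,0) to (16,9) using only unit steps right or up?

Each path has 16 right steps and 9 up steps in some order (25 steps total).
Choose which 9 of the 25 steps are up: C(25,9).

Final answer: C(25,9) = 2042975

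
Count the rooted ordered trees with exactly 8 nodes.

The structures are counted by the Catalan number C_n. Here n = 8 - 1 = 7.
Using C_0 = 1 and C_(k+1) = C_k x 2(2k+1)/(k+2), build up term by term: C_1=1, C_2=2, C_3=5, C_4=14, C_5=42, C_6=132, C_7=429.

Final answer: C_{7} = 429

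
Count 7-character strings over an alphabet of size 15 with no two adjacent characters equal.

First character: 15 choices. Each subsequent: 14 choices (must differ from the previous one).
Total: 15 x 14^6.

Final answer: 15 x 14^{6} = 112943040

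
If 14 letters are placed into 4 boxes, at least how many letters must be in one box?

By the pigeonhole principle: ceiling(14/4).

Final answer: 4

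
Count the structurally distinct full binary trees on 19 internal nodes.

This is counted by the nth Catalan number C_n. Here n = 19.
C_n = C(2n,n) - C(2n,n+1), so C_{19} = C(38,19) - C(38,20) = 35345263800 - 33578000610.

Final answer: C_{19} = 1767263190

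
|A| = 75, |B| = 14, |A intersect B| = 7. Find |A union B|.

|A union B| = |A| + |B| - |A intersect B| = 75 + 14 - 7.

Final answer: 82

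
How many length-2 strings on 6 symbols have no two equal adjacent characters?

First character: 6 choices. Each subsequent: 5 choices (must differ from the previous one).
Total: 6 x 5^1.

Final answer: 6 x 5^{1} = 30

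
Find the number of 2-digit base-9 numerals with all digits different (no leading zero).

The leading digit has 8 choices (anything but zero); the next has 8 (anything but the first), then 7, and so on, one fewer each time.
Total: 8 x 8.

Final answer: 64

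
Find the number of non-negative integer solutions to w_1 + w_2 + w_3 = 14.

Stars and bars with 14 stars and 2 bars:
C(14+3-1, 3-1) = C(16,2).

Final answer: C(16,2) = 120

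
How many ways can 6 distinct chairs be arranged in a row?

The number of ways to arrange 6 distinct objects is 6!.

Final answer: 6! = 720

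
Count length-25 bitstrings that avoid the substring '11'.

Classify by the final bit: ...0 gives a(n-1) strings, ...01 gives a(n-2) strings. Thus a(n) = a(n-1) + a(n-2) with a(1)=2, a(2)=3.
Building up term by term: a(1)=2, a(2)=3, a(3)=5, a(4)=8, a(5)=13, a(6)=21, a(7)=34, a(8)=55, a(9)=89, a(10)=144, a(11)=233, a(12)=377, a(13)=610, a(14)=987, a(15)=1597, a(16)=2584, a(17)=4181, a(18)=6765, a(19)=10946, a(20)=17711, a(21)=28657, a(22)=46368, a(23)=75025, a(24)=121393, a(25)=196418.

Final answer: 196418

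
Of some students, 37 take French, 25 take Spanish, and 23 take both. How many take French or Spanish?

|A union B| = |A| + |B| - |A intersect B| = 37 + 25 - 23.

Final answer: 39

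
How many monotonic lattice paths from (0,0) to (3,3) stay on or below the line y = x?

Total monotonic paths to (3,3): C(6,3) = 20.
Paths that cross above y=x (reflection bijection): C(6,4) = 15.
Valid Dyck paths: 20 - 15.
(This is the Catalan number C_{3}.)

Final answer: C_{3} = 5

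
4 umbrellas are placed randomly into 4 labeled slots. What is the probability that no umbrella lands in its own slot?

D(n) = (n-1)(D(n-1) + D(n-2)), D(0)=1, D(1)=0.
Building up: D(2)=1, D(3)=2, D(4)=9.
Total arrangements: 4! = 24.
Probability = D(4)/4! = 3/8.

Final answer: D(4)/4! = 9/24 = 0.375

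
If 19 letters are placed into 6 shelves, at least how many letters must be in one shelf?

By the pigeonhole principle: ceiling(19/6).

Final answer: 4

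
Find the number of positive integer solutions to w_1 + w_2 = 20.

Substitute w'_i = w_i - 1 (so w'_i >= 0). Then sum w'_i = 20 - 2 = 18.
Stars and bars: C(18+2-1, 2-1) = C(19,1).

Final answer: C(19,1) = 19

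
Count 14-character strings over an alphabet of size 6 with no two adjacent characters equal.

First character: 6 choices. Each subsequent: 5 choices (must differ from the previous one).
Total: 6 x 5^13.

Final answer: 6 x 5^{13} = 7324218750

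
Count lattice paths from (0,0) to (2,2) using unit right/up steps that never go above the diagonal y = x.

Total monotonic paths to (2,2): C(4,2) = 6.
Reflecting each bad path at its first crossing gives a bijection with paths to (1,3): C(4,3) = 4.
Valid Dyck paths: 6 - 4.
(Check: C(4,2) - C(4,3) = C(4,2)/3, the Catalan number C_{2}.)

Final answer: C_{2} = 2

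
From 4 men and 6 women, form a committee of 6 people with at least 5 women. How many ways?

Sum over valid woman counts:
C(6,5)C(4,1) = 24
C(6,6)C(4,0) = 1
Total: 24 + 1.

Final answer: 25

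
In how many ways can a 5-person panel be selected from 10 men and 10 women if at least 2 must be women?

Sum over valid woman counts:
C(10,2)C(10,3) = 5400
C(10,3)C(10,2) = 5400
C(10,4)C(10,1) = 2100
C(10,5)C(10,0) = 252
Total: 5400 + 5400 + 2100 + 252.

Final answer: 13152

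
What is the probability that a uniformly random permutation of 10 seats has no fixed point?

Derangements satisfy D(n) = (n-1)(D(n-1) + D(n-2)), starting from D(0)=1, D(1)=0.
Building up: D(2)=1, D(3)=2, D(4)=9, D(5)=44, D(6)=265, D(7)=1854, D(8)=14833, D(9)=133496, D(10)=1334961.
Total arrangements: 10! = 3628800.
Probability = D(10)/10! = 16481/44800.

Final answer: D(10)/10! = 1334961/3628800 = 0.367879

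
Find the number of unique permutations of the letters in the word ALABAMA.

Letters (A:4, B:1, L:1, M:1). Total letters: 7.
Permutations = 7!/(4!).

Final answer: 210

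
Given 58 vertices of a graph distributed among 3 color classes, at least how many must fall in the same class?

By pigeonhole with 58 objects and 3 categories: ceiling(58/3).

Final answer: 20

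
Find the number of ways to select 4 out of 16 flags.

C(16,4) = 16!/(4! x 12!).

Final answer: \binom{16}{4} = 1820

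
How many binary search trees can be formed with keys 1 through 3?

The structures are counted by the Catalan number C_n. Here n = 3.
C_n = (2n)!/(n!(n+1)!), so C_{3} = 6!/(3! x 4!) = C(6,3)/4 = 20/4.

Final answer: C_{3} = 5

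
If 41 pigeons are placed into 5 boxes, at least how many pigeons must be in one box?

By the pigeonhole principle: ceiling(41/5).

Final answer: 9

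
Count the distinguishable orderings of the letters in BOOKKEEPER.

Letters (B:1, E:3, K:2, O:2, P:1, R:1). Total letters: 10.
Permutations = 10!/(3! x 2! x 2!).

Final answer: 151200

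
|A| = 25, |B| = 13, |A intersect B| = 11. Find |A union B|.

|A union B| = |A| + |B| - |A intersect B| = 25 + 13 - 11.

Final answer: 27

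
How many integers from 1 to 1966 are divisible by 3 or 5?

Multiples of 3: 655. Multiples of 5: 393. Of both (lcm=15): 131.
By inclusion-exclusion: 655 + 393 - 131.

Final answer: 917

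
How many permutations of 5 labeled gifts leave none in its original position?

D(n) = (n-1)(D(n-1) + D(n-2)), D(0)=1, D(1)=0.
D(2) = 1 x (0 + 1) = 1
D(3) = 2 x (1 + 0) = 2
D(4) = 3 x (2 + 1) = 9
D(5) = 4 x (D(4) + D(3)) = 4 x (9 + 2)

Final answer: D(5) = 44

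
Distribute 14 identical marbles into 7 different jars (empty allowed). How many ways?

Stars and bars: C(n+k-1, k-1) = C(20,6).

Final answer: C(20,6) = 38760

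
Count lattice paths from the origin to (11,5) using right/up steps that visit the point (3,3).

Paths (0,0)->(3,3): C(6,3) = 20.
Paths (3,3)->(11,5): C(10,2) = 45.
By multiplication principle: 20 x 45.

Final answer: 900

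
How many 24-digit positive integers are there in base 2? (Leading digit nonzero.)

These are the integers in [2^23, 2^24), so the count is 2^24 - 2^23 = 1 x 2^23.

Final answer: 8388608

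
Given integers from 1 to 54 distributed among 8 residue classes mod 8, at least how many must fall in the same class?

By pigeonhole with 54 objects and 8 categories: ceiling(54/8).

Final answer: 7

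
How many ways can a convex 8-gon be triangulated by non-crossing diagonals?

This is a standard Catalan-number count: the answer is C_n. Here n = 8 - 2 = 6.
C_n = (2n)!/(n!(n+1)!), so C_{6} = 12!/(6! x 7!) = C(12,6)/7 = 924/7.

Final answer: C_{6} = 132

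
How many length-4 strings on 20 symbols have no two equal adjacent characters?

Let g(n) count such strings. g(1) = 20, and each valid string of length n-1 extends in 19 ways (any symbol but the last), so g(n) = 19 g(n-1).
Total: g(4) = 20 x 19^3.

Final answer: 20 x 19^{3} = 137180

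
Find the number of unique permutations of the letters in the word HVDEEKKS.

Letters (D:1, E:2, H:1, K:2, S:1, V:1). Total letters: 8.
Permutations = 8!/(2! x 2!).

Final answer: 10080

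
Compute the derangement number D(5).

D(n) = (n-1)(D(n-1) + D(n-2)), D(0)=1, D(1)=0.
D(2) = 1 x (0 + 1) = 1
D(3) = 2 x (1 + 0) = 2
D(4) = 3 x (2 + 1) = 9
D(5) = 4 x (D(4) + D(3)) = 4 x (9 + 2)

Final answer: D(5) = 44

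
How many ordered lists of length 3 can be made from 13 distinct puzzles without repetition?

P(13,3) = 13!/(13-3)! = 13!/10!.

Final answer: P(13,3) = 1716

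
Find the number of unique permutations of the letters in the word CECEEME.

Letters (C:2, E:4, M:1). Total letters: 7.
Permutations = 7!/(4! x 2!).

Final answer: 105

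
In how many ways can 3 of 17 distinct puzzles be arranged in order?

P(17,3) = 17!/(17-3)! = 17!/14!.

Final answer: P(17,3) = 4080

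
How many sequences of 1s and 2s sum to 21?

Let f(n) count the ways. The last step is size 1 or 2, so f(n) = f(n-1) + f(n-2) with f(1)=1, f(2)=2.
Computing successive values: f(1)=1, f(2)=2, f(3)=3, f(4)=5, f(5)=8, f(6)=13, f(7)=21, f(8)=34, f(9)=55, f(10)=89, f(11)=144, f(12)=233, f(13)=377, f(14)=610, f(15)=987, f(16)=1597, f(17)=2584, f(18)=4181, f(19)=6765, f(20)=10946, f(21)=17711.

Final answer: 17711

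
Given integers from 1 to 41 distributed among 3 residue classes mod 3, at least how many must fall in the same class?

By pigeonhole with 41 objects and 3 categories: ceiling(41/3).

Final answer: 14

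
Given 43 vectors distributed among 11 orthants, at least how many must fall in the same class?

By pigeonhole with 43 objects and 11 categories: ceiling(43/11).

Final answer: 4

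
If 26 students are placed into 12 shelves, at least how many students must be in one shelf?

By the pigeonhole principle: ceiling(26/12).

Final answer: 3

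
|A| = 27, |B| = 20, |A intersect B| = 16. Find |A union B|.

|A union B| = |A| + |B| - |A intersect B| = 27 + 20 - 16.

Final answer: 31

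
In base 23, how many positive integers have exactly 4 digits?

In base 23, the leading digit has 22 choices (1..22); each of the remaining 3 digits has 23 choices.
Total: 22 x 23^3.

Final answer: 267674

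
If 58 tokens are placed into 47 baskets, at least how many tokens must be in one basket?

By the pigeonhole principle: ceiling(58/47).

Final answer: 2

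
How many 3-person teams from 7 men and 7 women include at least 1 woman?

Sum over valid woman counts:
C(7,1)C(7,2) = 147
C(7,2)C(7,1) = 147
C(7,3)C(7,0) = 35
Total: 147 + 147 + 35.

Final answer: 329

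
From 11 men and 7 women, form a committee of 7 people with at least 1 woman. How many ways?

Sum over valid woman counts:
C(7,1)C(11,6) = 3234
C(7,2)C(11,5) = 9702
C(7,3)C(11,4) = 11550
C(7,4)C(11,3) = 5775
C(7,5)C(11,2) = 1155
C(7,6)C(11,1) = 77
C(7,7)C(11,0) = 1
Total: 3234 + 9702 + 11550 + 5775 + 1155 + 77 + 1.

Final answer: 31494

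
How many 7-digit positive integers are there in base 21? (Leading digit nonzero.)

Leading digit: 20 options (nonzero). Other 6 digit(s): 21 options each.
Total: 20 x 21^6.

Final answer: 1715322420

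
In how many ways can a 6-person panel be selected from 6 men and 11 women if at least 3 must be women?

Sum over valid woman counts:
C(11,3)C(6,3) = 3300
C(11,4)C(6,2) = 4950
C(11,5)C(6,1) = 2772
C(11,6)C(6,0) = 462
Total: 3300 + 4950 + 2772 + 462.

Final answer: 11484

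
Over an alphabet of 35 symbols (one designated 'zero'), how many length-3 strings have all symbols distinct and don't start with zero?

First digit: 34 (nonzero). Second: 34 (not first). Third: 33, etc.
Total: 34 x 34 x 33.

Final answer: 38148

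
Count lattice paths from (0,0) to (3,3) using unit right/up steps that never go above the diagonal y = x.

Total monotonic paths to (3,3): C(6,3) = 20.
By the reflection principle, paths that go above the diagonal number C(6,4) = 15.
Valid Dyck paths: 20 - 15.
(Equivalently, C_{3} = C(6,3)/4 = 20/4.)

Final answer: C_{3} = 5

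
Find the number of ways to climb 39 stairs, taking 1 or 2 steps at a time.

Let f(n) count the ways. The last step is size 1 or 2, so f(n) = f(n-1) + f(n-2) with f(1)=1, f(2)=2.
Computing successive values: f(1)=1, f(2)=2, f(3)=3, f(4)=5, f(5)=8, f(6)=13, f(7)=21, f(8)=34, f(9)=55, f(10)=89, f(11)=144, f(12)=233, f(13)=377, f(14)=610, f(15)=987, f(16)=1597, f(17)=2584, f(18)=4181, f(19)=6765, f(20)=10946, f(21)=17711, f(22)=28657, f(23)=46368, f(24)=75025, f(25)=121393, f(26)=196418, f(27)=317811, f(28)=514229, f(29)=832040, f(30)=1346269, f(31)=2178309, f(32)=3524578, f(33)=5702887, f(34)=9227465, f(35)=14930352, f(36)=24157817, f(37)=39088169, f(38)=63245986, f(39)=102334155.

Final answer: 102334155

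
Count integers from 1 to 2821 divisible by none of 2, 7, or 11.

|div by 2|=1410, |div by 7|=403, |div by 11|=256.
|div by 2&7|=201, |div by 2&11|=128, |div by 7&11|=36, |div by all|=18.
By inclusion-exclusion, divisible by at least one: 1410+403+256-201-128-36+18 = 1722.
Not divisible by any: 2821 - 1722.

Final answer: 1099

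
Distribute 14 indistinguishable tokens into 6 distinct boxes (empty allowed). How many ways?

Stars and bars: C(n+k-1, k-1) = C(19,5).

Final answer: C(19,5) = 11628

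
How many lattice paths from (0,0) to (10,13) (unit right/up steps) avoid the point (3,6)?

Total paths to (10,13): C(23,13) = 1144066.
Paths through (3,6): C(9,6) x C(14,7) = 288288.
Avoiding (3,6): 1144066 - 288288.

Final answer: 855778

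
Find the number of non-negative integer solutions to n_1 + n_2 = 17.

Stars and bars with 17 stars and 1 bars:
C(17+2-1, 2-1) = C(18,1).

Final answer: C(18,1) = 18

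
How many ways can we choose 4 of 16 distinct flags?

C(16,4) = 16!/(4! x 12!).

Final answer: \binom{16}{4} = 1820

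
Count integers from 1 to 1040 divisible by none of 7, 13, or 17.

|div by 7|=148, |div by 13|=80, |div by 17|=61.
|div by 7&13|=11, |div by 7&17|=8, |div by 13&17|=4, |div by all|=0.
By inclusion-exclusion, divisible by at least one: 148+80+61-11-8-4+0 = 266.
Not divisible by any: 1040 - 266.

Final answer: 774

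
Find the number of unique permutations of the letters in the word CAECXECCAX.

Letters (A:2, C:4, E:2, X:2). Total letters: 10.
Permutations = 10!/(4! x 2! x 2! x 2!).

Final answer: 18900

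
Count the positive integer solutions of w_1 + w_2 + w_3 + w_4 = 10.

Substitute w'_i = w_i - 1 (so w'_i >= 0). Then sum w'_i = 10 - 4 = 6.
Stars and bars: C(6+4-1, 4-1) = C(9,3).

Final answer: C(9,3) = 84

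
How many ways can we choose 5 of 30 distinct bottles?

C(30,5) = 30!/(5! x 25!).

Final answer: \binom{30}{5} = 142506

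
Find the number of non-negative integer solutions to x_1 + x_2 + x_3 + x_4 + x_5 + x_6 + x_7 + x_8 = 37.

Stars and bars with 37 stars and 7 bars:
C(37+8-1, 8-1) = C(44,7).

Final answer: C(44,7) = 38320568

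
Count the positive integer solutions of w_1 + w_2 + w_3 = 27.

Substitute w'_i = w_i - 1 (so w'_i >= 0). Then sum w'_i = 27 - 3 = 24.
Stars and bars: C(24+3-1, 3-1) = C(26,2).

Final answer: C(26,2) = 325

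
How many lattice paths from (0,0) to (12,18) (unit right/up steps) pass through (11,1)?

Paths (0,0)->(11,1): C(12,1) = 12.
Paths (11,1)->(12,18): C(18,17) = 18.
By multiplication principle: 12 x 18.

Final answer: 216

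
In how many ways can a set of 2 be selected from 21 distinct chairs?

C(21,2) = 21!/(2! x (21-2)!).

Final answer: C(21,2) = 210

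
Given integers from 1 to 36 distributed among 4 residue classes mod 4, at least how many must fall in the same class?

By pigeonhole with 36 objects and 4 categories: ceiling(36/4).

Final answer: 9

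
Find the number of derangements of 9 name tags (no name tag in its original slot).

Use the recurrence D(n) = (n-1)(D(n-1) + D(n-2)) with D(0)=1, D(1)=0.
D(2) = 1 x (0 + 1) = 1
D(3) = 2 x (1 + 0) = 2
D(4) = 3 x (2 + 1) = 9
D(5) = 4 x (9 + 2) = 44
D(6) = 5 x (44 + 9) = 265
D(7) = 6 x (265 + 44) = 1854
D(8) = 7 x (1854 + 265) = 14833
D(9) = 8 x (D(8) + D(7)) = 8 x (14833 + 1854)

Final answer: D(9) = 133496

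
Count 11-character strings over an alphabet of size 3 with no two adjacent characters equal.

First character: 3 choices. Each subsequent: 2 choices (must differ from the previous one).
Total: 3 x 2^10.

Final answer: 3 x 2^{10} = 3072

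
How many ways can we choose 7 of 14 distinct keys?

C(14,7) = 14!/(7! x (14-7)!).

Final answer: C(14,7) = 3432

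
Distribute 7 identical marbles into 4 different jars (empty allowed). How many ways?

Stars and bars: C(n+k-1, k-1) = C(10,3).

Final answer: C(10,3) = 120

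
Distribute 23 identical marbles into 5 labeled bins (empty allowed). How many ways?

Stars and bars: C(n+k-1, k-1) = C(27,4).

Final answer: C(27,4) = 17550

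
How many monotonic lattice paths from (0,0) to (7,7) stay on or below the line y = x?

Total monotonic paths to (7,7): C(14,7) = 3432.
A path is bad iff it touches y = x + 1; reflecting its initial segment maps bad paths bijectively onto all paths to (6,8), of which there are C(14,8) = 3003.
Valid Dyck paths: 3432 - 3003.
(Check: C(14,7) - C(14,8) = C(14,7)/8, the Catalan number C_{7}.)

Final answer: C_{7} = 429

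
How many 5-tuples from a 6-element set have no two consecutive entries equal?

Let g(n) count such strings. g(1) = 6, and each valid string of length n-1 extends in 5 ways (any symbol but the last), so g(n) = 5 g(n-1).
Total: g(5) = 6 x 5^4.

Final answer: 6 x 5^{4} = 3750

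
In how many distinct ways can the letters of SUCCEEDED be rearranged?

Letters (C:2, D:2, E:3, S:1, U:1). Total letters: 9.
Permutations = 9!/(3! x 2! x 2!).

Final answer: 15120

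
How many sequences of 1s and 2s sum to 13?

Condition on the final move: it is a 1-step (f(n-1) ways to get there) or a 2-step (f(n-2) ways), so f(n) = f(n-1) + f(n-2), with f(1)=1, f(2)=2.
Building up term by term: f(1)=1, f(2)=2, f(3)=3, f(4)=5, f(5)=8, f(6)=13, f(7)=21, f(8)=34, f(9)=55, f(10)=89, f(11)=144, f(12)=233, f(13)=377.

Final answer: 377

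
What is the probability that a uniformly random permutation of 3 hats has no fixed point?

Derangements satisfy D(n) = (n-1)(D(n-1) + D(n-2)), starting from D(0)=1, D(1)=0.
Building up: D(2)=1, D(3)=2.
Total arrangements: 3! = 6.
Probability = D(3)/3! = 1/3.

Final answer: D(3)/3! = 2/6 = 0.333333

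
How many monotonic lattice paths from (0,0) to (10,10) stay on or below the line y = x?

Total monotonic paths to (10,10): C(20,10) = 184756.
Paths that cross above y=x (reflection bijection): C(20,11) = 167960.
Valid Dyck paths: 184756 - 167960.
(These counts are the Catalan numbers.)

Final answer: C_{10} = 16796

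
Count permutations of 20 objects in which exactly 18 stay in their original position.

Choose which 18 elements are fixed: C(20,18) = 190.
Derange the remaining 2 using D(j) = (j-1)(D(j-1) + D(j-2)), D(0)=1, D(1)=0: D(2)=1.
Total: 190 x 1.

Final answer: C(20,18) D(2) = 190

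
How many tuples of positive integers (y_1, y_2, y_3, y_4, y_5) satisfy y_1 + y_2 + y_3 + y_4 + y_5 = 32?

Substitute y'_i = y_i - 1 (so y'_i >= 0). Then sum y'_i = 32 - 5 = 27.
Stars and bars: C(27+5-1, 5-1) = C(31,4).

Final answer: C(31,4) = 31465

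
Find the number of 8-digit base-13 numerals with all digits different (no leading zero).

The leading digit has 12 choices (anything but zero); the next has 12 (anything but the first), then 11, and so on, one fewer each time.
Total: 12 x 12 x 11 x 10 x 9 x 8 x 7 x 6.

Final answer: 47900160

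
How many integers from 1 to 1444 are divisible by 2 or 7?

Multiples of 2: 722. Multiples of 7: 206. Of both (lcm=14): 103.
By inclusion-exclusion: 722 + 206 - 103.

Final answer: 825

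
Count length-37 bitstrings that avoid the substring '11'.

Classify by the final bit: ...0 gives a(n-1) strings, ...01 gives a(n-2) strings. Thus a(n) = a(n-1) + a(n-2) with a(1)=2, a(2)=3.
Computing successive values: a(1)=2, a(2)=3, a(3)=5, a(4)=8, a(5)=13, a(6)=21, a(7)=34, a(8)=55, a(9)=89, a(10)=144, a(11)=233, a(12)=377, a(13)=610, a(14)=987, a(15)=1597, a(16)=2584, a(17)=4181, a(18)=6765, a(19)=10946, a(20)=17711, a(21)=28657, a(22)=46368, a(23)=75025, a(24)=121393, a(25)=196418, a(26)=317811, a(27)=514229, a(28)=832040, a(29)=1346269, a(30)=2178309, a(31)=3524578, a(32)=5702887, a(33)=9227465, a(34)=14930352, a(35)=24157817, a(36)=39088169, a(37)=63245986.

Final answer: 63245986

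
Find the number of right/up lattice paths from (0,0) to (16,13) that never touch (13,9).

Total paths to (16,13): C(29,13) = 67863915.
Paths through (13,9): C(22,9) x C(7,4) = 17409700.
Avoiding (13,9): 67863915 - 17409700.

Final answer: 50454215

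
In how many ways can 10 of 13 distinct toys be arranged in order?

P(13,10) = 13!/(13-10)! = 13!/3!.

Final answer: P(13,10) = 1037836800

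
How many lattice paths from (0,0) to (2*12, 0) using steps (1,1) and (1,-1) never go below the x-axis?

Total monotonic paths to (12,12): C(24,12) = 2704156.
By the reflection principle, paths that go above the diagonal number C(24,13) = 2496144.
Valid Dyck paths: 2704156 - 2496144.
(These counts are the Catalan numbers.)

Final answer: C_{12} = 208012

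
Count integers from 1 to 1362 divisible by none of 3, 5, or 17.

|div by 3|=454, |div by 5|=272, |div by 17|=80.
|div by 3&5|=90, |div by 3&17|=26, |div by 5&17|=16, |div by all|=5.
By inclusion-exclusion, divisible by at least one: 454+272+80-90-26-16+5 = 679.
Not divisible by any: 1362 - 679.

Final answer: 683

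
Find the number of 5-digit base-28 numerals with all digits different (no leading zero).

The leading digit has 27 choices (anything but zero); the next has 27 (anything but the first), then 26, and so on, one fewer each time.
Total: 27 x 27 x 26 x 25 x 24.

Final answer: 11372400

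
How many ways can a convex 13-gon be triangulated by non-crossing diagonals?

This is counted by the nth Catalan number C_n. Here n = 13 - 2 = 11.
C_n = C(2n,n)/(n+1), so C_{11} = C(22,11)/12 = 705432/12.

Final answer: C_{11} = 58786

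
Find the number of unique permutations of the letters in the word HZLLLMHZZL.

Letters (H:2, L:4, M:1, Z:3). Total letters: 10.
Permutations = 10!/(4! x 3! x 2!).

Final answer: 12600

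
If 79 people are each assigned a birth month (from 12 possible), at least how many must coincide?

There are 12 possible values for birth month. With 79 people and 12 categories, by pigeonhole: ceiling(79/12).

Final answer: 7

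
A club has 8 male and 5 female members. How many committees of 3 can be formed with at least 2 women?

Sum over valid woman counts:
C(5,2)C(8,1) = 80
C(5,3)C(8,0) = 10
Total: 80 + 10.

Final answer: 90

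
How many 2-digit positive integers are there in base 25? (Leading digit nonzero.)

These are the integers in [25^1, 25^2), so the count is 25^2 - 25^1 = 24 x 25^1.

Final answer: 600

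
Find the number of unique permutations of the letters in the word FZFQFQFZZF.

Letters (F:5, Q:2, Z:3). Total letters: 10.
Permutations = 10!/(5! x 3! x 2!).

Final answer: 2520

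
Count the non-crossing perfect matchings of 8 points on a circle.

This is counted by the nth Catalan number C_n. Here n = 8/2 = 4.
C_n = C(2n,n) - C(2n,n+1), so C_{4} = C(8,4) - C(8,5) = 70 - 56.

Final answer: C_{4} = 14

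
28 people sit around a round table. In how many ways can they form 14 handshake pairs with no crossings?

The structures are counted by the Catalan number C_n. Here n = 28/2 = 14.
Using C_0 = 1 and C_(k+1) = C_k x 2(2k+1)/(k+2), build up term by term: C_1=1, C_2=2, C_3=5, C_4=14, C_5=42, C_6=132, C_7=429, C_8=1430, C_9=4862, C_10=16796, C_11=58786, C_12=208012, C_13=742900, C_14=2674440.

Final answer: C_{14} = 2674440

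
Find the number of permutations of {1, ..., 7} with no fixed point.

Derangements satisfy D(n) = (n-1)(D(n-1) + D(n-2)), starting from D(0)=1, D(1)=0.
Building up: D(2)=1, D(3)=2, D(4)=9, D(5)=44, D(6)=265.
D(7) = 6 x (D(6) + D(5)) = 6 x (265 + 44).

Final answer: D(7) = 1854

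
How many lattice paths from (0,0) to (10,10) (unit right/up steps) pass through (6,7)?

Paths (0,0)->(6,7): C(13,7) = 1716.
Paths (6,7)->(10,10): C(7,3) = 35.
By multiplication principle: 1716 x 35.

Final answer: 60060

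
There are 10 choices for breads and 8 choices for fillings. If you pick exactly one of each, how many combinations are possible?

By the multiplication principle: 10 x 8.

Final answer: 80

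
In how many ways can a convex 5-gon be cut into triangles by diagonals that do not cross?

The structures are counted by the Catalan number C_n. Here n = 5 - 2 = 3.
Using C_0 = 1 and C_(k+1) = C_k x 2(2k+1)/(k+2), build up term by term: C_1=1, C_2=2, C_3=5.

Final answer: C_{3} = 5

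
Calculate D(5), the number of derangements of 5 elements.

Use the recurrence D(n) = (n-1)(D(n-1) + D(n-2)) with D(0)=1, D(1)=0.
Building up: D(2)=1, D(3)=2, D(4)=9.
D(5) = 4 x (D(4) + D(3)) = 4 x (9 + 2).

Final answer: D(5) = 44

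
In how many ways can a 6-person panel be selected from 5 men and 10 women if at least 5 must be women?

Sum over valid woman counts:
C(10,5)C(5,1) = 1260
C(10,6)C(5,0) = 210
Total: 1260 + 210.

Final answer: 1470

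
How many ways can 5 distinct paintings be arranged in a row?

The number of ways to arrange 5 distinct objects is 5!.

Final answer: 5! = 120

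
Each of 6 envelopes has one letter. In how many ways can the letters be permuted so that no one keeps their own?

Derangements satisfy D(n) = (n-1)(D(n-1) + D(n-2)), starting from D(0)=1, D(1)=0.
D(2) = 1 x (0 + 1) = 1
D(3) = 2 x (1 + 0) = 2
D(4) = 3 x (2 + 1) = 9
D(5) = 4 x (9 + 2) = 44
D(6) = 5 x (D(5) + D(4)) = 5 x (44 + 9)

Final answer: D(6) = 265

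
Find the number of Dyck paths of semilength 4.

Total monotonic paths to (4,4): C(8,4) = 70.
Paths that cross above y=x (reflection bijection): C(8,5) = 56.
Valid Dyck paths: 70 - 56.
(These counts are the Catalan numbers.)

Final answer: C_{4} = 14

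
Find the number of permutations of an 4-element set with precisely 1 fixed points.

Choose which 1 elements are fixed: C(4,1) = 4.
Derange the remaining 3 using D(j) = (j-1)(D(j-1) + D(j-2)), D(0)=1, D(1)=0: D(2)=1, D(3)=2.
Total: 4 x 2.

Final answer: C(4,1) D(3) = 8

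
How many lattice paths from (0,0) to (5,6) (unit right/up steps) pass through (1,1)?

Paths (0,0)->(1,1): C(2,1) = 2.
Paths (1,1)->(5,6): C(9,5) = 126.
By multiplication principle: 2 x 126.

Final answer: 252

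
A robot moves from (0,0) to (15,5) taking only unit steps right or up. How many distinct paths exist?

Each path has 15 right steps and 5 up steps in some order (20 steps total).
Choose which 5 of the 20 steps are up: C(20,5).

Final answer: C(20,5) = 15504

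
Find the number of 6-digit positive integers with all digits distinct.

First digit: 9 (not 0). Second: 9 (not first). Third: 8, etc.
Total: 9 x 9 x 8 x 7 x 6 x 5.

Final answer: 136080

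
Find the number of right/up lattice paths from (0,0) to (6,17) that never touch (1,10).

Total paths to (6,17): C(23,17) = 100947.
Paths through (1,10): C(11,10) x C(12,7) = 8712.
Avoiding (1,10): 100947 - 8712.

Final answer: 92235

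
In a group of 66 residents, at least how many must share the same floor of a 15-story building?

There are 15 possible values for floor of a 15-story building. With 66 residents and 15 categories, by pigeonhole: ceiling(66/15).

Final answer: 5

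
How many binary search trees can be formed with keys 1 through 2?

The structures are counted by the Catalan number C_n. Here n = 2.
C_n = (2n)!/(n!(n+1)!), so C_{2} = 4!/(2! x 3!) = C(4,2)/3 = 6/3.

Final answer: C_{2} = 2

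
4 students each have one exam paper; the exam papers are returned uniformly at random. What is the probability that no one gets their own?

D(n) = (n-1)(D(n-1) + D(n-2)), D(0)=1, D(1)=0.
Building up: D(2)=1, D(3)=2, D(4)=9.
Total arrangements: 4! = 24.
Probability = D(4)/4! = 3/8.

Final answer: D(4)/4! = 9/24 = 0.375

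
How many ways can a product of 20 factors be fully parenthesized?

This is a standard Catalan-number count: the answer is C_n. Here n = 20 - 1 = 19.
C_n = (2n)!/(n!(n+1)!), so C_{19} = 38!/(19! x 20!) = C(38,19)/20 = 35345263800/20.

Final answer: C_{19} = 1767263190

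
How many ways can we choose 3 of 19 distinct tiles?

C(19,3) = 19!/(3! x 16!).

Final answer: \binom{19}{3} = 969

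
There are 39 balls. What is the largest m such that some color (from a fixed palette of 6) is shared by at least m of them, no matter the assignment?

There are 6 possible values for color (from a fixed palette of 6). With 39 balls and 6 categories, by pigeonhole: ceiling(39/6).

Final answer: 7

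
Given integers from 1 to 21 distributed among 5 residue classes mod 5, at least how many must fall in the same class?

By pigeonhole with 21 objects and 5 categories: ceiling(21/5).

Final answer: 5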